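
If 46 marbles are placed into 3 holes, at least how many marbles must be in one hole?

By the pigeonhole principle: ceiling(46/3).

Final answer: 16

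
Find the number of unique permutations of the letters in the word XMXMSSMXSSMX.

Letters (M:4, S:4, X:4). Total letters: 12.
Permutations = 12!/(4! x 4! x 4!).

Final answer: 34650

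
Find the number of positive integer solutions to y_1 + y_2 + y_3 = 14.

Substitute y'_i = y_i - 1 (so y'_i >= 0). Then sum y'_i = 14 - 3 = 11.
Stars and bars: C(11+3-1, 3-1) = C(13,2).

Final answer: C(13,2) = 78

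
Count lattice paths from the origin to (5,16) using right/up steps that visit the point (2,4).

Paths (0,0)->(2,4): C(6,4) = 15.
Paths (2,4)->(5,16): C(15,12) = 455.
By multiplication principle: 15 x 455.

Final answer: 6825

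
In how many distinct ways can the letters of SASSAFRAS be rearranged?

Letters (A:3, F:1, R:1, S:4). Total letters: 9.
Permutations = 9!/(4! x 3!).

Final answer: 2520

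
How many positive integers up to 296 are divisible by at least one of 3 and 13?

Multiples of 3: 98. Multiples of 13: 22. Of both (lcm=39): 7.
By inclusion-exclusion: 98 + 22 - 7.

Final answer: 113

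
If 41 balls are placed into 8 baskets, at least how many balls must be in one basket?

By the pigeonhole principle: ceiling(41/8).

Final answer: 6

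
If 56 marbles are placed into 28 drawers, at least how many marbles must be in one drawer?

By the pigeonhole principle: ceiling(56/28).

Final answer: 2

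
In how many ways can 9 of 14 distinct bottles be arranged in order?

P(14,9) = 14!/(14-9)! = 14!/5!.

Final answer: P(14,9) = 726485760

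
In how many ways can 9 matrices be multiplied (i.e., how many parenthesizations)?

This is counted by the nth Catalan number C_n. Here n = 9 - 1 = 8.
C_n = C(2n,n) - C(2n,n+1), so C_{8} = C(16,8) - C(16,9) = 12870 - 11440.

Final answer: C_{8} = 1430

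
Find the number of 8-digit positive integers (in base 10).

The leading digit cannot be 0 (9 options); the other 7 digits can be anything (10 options each).
Total: 9 x 10^7.

Final answer: 90000000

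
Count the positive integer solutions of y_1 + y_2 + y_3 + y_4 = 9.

Substitute y'_i = y_i - 1 (so y'_i >= 0). Then sum y'_i = 9 - 4 = 5.
Stars and bars: C(5+4-1, 4-1) = C(8,3).

Final answer: C(8,3) = 56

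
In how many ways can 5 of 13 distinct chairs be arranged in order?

P(13,5) = 13!/(13-5)! = 13!/8!.

Final answer: P(13,5) = 154440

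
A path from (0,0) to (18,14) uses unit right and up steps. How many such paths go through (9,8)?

Paths (0,0)->(9,8): C(17,8) = 24310.
Paths (9,8)->(18,14): C(15,6) = 5005.
By multiplication principle: 24310 x 5005.

Final answer: 121671550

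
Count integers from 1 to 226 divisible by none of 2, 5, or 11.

|div by 2|=113, |div by 5|=45, |div by 11|=20.
|div by 2&5|=22, |div by 2&11|=10, |div by 5&11|=4, |div by all|=2.
By inclusion-exclusion, divisible by at least one: 113+45+20-22-10-4+2 = 144.
Not divisible by any: 226 - 144.

Final answer: 82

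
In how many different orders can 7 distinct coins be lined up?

The number of ways to arrange 7 distinct objects is 7!.

Final answer: 7! = 5040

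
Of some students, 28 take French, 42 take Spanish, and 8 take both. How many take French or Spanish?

|A union B| = |A| + |B| - |A intersect B| = 28 + 42 - 8.

Final answer: 62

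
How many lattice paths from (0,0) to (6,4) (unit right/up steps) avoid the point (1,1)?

Total paths to (6,4): C(10,4) = 210.
Paths through (1,1): C(2,1) x C(8,3) = 112.
Avoiding (1,1): 210 - 112.

Final answer: 98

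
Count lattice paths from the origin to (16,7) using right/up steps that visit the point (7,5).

Paths (0,0)->(7,5): C(12,5) = 792.
Paths (7,5)->(16,7): C(11,2) = 55.
By multiplication principle: 792 x 55.

Final answer: 43560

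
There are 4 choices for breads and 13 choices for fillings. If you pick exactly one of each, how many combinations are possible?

By the multiplication principle: 4 x 13.

Final answer: 52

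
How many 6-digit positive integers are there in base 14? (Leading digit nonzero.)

Leading digit: 13 options (nonzero). Other 5 digit(s): 14 options each.
Total: 13 x 14^5.

Final answer: 6991712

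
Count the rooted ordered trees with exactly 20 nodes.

This is counted by the nth Catalan number C_n. Here n = 20 - 1 = 19.
C_n = (2n)!/(n!(n+1)!), so C_{19} = 38!/(19! x 20!) = C(38,19)/20 = 35345263800/20.

Final answer: C_{19} = 1767263190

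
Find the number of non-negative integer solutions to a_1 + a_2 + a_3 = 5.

Stars and bars with 5 stars and 2 bars:
C(5+3-1, 3-1) = C(7,2).

Final answer: C(7,2) = 21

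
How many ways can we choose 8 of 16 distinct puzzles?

C(16,8) = 16!/(8! x (16-8)!).

Final answer: C(16,8) = 12870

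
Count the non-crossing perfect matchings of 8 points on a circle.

This is a standard Catalan-number count: the answer is C_n. Here n = 8/2 = 4.
C_n = (2n)!/(n!(n+1)!), so C_{4} = 8!/(4! x 5!) = C(8,4)/5 = 70/5.

Final answer: C_{4} = 14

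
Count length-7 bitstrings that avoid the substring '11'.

A valid string ends in 0 (append to any length-(n-1) valid string) or in 01 (append to any length-(n-2) valid string), so a(n) = a(n-1) + a(n-2) with a(1)=2, a(2)=3.
Computing successive values: a(1)=2, a(2)=3, a(3)=5, a(4)=8, a(5)=13, a(6)=21, a(7)=34.

Final answer: 34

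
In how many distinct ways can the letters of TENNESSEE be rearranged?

Letters (E:4, N:2, S:2, T:1). Total letters: 9.
Permutations = 9!/(4! x 2! x 2!).

Final answer: 3780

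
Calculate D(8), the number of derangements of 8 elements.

Derangements satisfy D(n) = (n-1)(D(n-1) + D(n-2)), starting from D(0)=1, D(1)=0.
D(2) = 1 x (0 + 1) = 1
D(3) = 2 x (1 + 0) = 2
D(4) = 3 x (2 + 1) = 9
D(5) = 4 x (9 + 2) = 44
D(6) = 5 x (44 + 9) = 265
D(7) = 6 x (265 + 44) = 1854
D(8) = 7 x (D(7) + D(6)) = 7 x (1854 + 265)

Final answer: D(8) = 14833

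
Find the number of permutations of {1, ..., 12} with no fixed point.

D(n) = (n-1)(D(n-1) + D(n-2)), D(0)=1, D(1)=0.
Building up: D(2)=1, D(3)=2, D(4)=9, D(5)=44, D(6)=265, D(7)=1854, D(8)=14833, D(9)=133496, D(10)=1334961, D(11)=14684570.
D(12) = 11 x (D(11) + D(10)) = 11 x (14684570 + 1334961).

Final answer: D(12) = 176214841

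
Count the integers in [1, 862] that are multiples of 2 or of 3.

Multiples of 2: 431. Multiples of 3: 287. Of both (lcm=6): 143.
By inclusion-exclusion: 431 + 287 - 143.

Final answer: 575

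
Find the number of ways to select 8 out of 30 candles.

C(30,8) = 30!/(8! x 22!).

Final answer: \binom{30}{8} = 5852925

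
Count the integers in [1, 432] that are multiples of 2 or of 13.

Multiples of 2: 216. Multiples of 13: 33. Of both (lcm=26): 16.
By inclusion-exclusion: 216 + 33 - 16.

Final answer: 233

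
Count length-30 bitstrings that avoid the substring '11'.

Classify by the final bit: ...0 gives a(n-1) strings, ...01 gives a(n-2) strings. Thus a(n) = a(n-1) + a(n-2) with a(1)=2, a(2)=3.
Building up term by term: a(1)=2, a(2)=3, a(3)=5, a(4)=8, a(5)=13, a(6)=21, a(7)=34, a(8)=55, a(9)=89, a(10)=144, a(11)=233, a(12)=377, a(13)=610, a(14)=987, a(15)=1597, a(16)=2584, a(17)=4181, a(18)=6765, a(19)=10946, a(20)=17711, a(21)=28657, a(22)=46368, a(23)=75025, a(24)=121393, a(25)=196418, a(26)=317811, a(27)=514229, a(28)=832040, a(29)=1346269, a(30)=2178309.

Final answer: 2178309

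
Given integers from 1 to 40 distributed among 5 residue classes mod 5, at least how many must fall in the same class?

By pigeonhole with 40 objects and 5 categories: ceiling(40/5).

Final answer: 8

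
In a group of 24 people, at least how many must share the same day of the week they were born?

There are 7 possible values for day of the week they were born. With 24 people and 7 categories, by pigeonhole: ceiling(24/7).

Final answer: 4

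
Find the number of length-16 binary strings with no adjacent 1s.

A valid string ends in 0 (append to any length-(n-1) valid string) or in 01 (append to any length-(n-2) valid string), so a(n) = a(n-1) + a(n-2) with a(1)=2, a(2)=3.
Iterating the recurrence: a(1)=2, a(2)=3, a(3)=5, a(4)=8, a(5)=13, a(6)=21, a(7)=34, a(8)=55, a(9)=89, a(10)=144, a(11)=233, a(12)=377, a(13)=610, a(14)=987, a(15)=1597, a(16)=2584.

Final answer: 2584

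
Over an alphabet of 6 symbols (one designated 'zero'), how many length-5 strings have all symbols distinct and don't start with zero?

The leading digit has 5 choices (anything but zero); the next has 5 (anything but the first), then 4, and so on, one fewer each time.
Total: 5 x 5 x 4 x 3 x 2.

Final answer: 600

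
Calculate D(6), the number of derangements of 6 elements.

Derangements satisfy D(n) = (n-1)(D(n-1) + D(n-2)), starting from D(0)=1, D(1)=0.
Building up: D(2)=1, D(3)=2, D(4)=9, D(5)=44.
D(6) = 5 x (D(5) + D(4)) = 5 x (44 + 9).

Final answer: D(6) = 265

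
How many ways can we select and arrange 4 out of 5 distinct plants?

P(5,4) = 5!/(5-4)! = 5!/1!.

Final answer: P(5,4) = 120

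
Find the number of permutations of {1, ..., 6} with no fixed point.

Use the recurrence D(n) = (n-1)(D(n-1) + D(n-2)) with D(0)=1, D(1)=0.
Building up: D(2)=1, D(3)=2, D(4)=9, D(5)=44.
D(6) = 5 x (D(5) + D(4)) = 5 x (44 + 9).

Final answer: D(6) = 265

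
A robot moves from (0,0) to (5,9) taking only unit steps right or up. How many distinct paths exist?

Each path has 5 right steps and 9 up steps in some order (14 steps total).
Choose which 9 of the 14 steps are up: C(14,9).

Final answer: C(14,9) = 2002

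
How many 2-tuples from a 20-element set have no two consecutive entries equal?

First character: 20 choices. Each subsequent: 19 choices (must differ from the previous one).
Total: 20 x 19^1.

Final answer: 20 x 19^{1} = 380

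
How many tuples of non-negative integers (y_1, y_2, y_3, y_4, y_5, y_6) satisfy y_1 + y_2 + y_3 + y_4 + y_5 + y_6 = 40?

Stars and bars with 40 stars and 5 bars:
C(40+6-1, 6-1) = C(45,5).

Final answer: C(45,5) = 1221759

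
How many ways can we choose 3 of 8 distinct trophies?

C(8,3) = 8!/(3! x 5!).

Final answer: \binom{8}{3} = 56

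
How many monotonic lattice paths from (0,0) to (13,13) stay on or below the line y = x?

Total monotonic paths to (13,13): C(26,13) = 10400600.
By the reflection principle, paths that go above the diagonal number C(26,14) = 9657700.
Valid Dyck paths: 10400600 - 9657700.
(Check: C(26,13) - C(26,14) = C(26,13)/14, the Catalan number C_{13}.)

Final answer: C_{13} = 742900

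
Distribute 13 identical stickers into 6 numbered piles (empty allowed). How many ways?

Stars and bars: C(n+k-1, k-1) = C(18,5).

Final answer: C(18,5) = 8568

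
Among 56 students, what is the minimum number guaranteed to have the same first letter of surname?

There are 26 possible values for first letter of surname. With 56 students and 26 categories, by pigeonhole: ceiling(56/26).

Final answer: 3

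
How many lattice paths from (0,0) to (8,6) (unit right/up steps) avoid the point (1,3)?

Total paths to (8,6): C(14,6) = 3003.
Paths through (1,3): C(4,3) x C(10,3) = 480.
Avoiding (1,3): 3003 - 480.

Final answer: 2523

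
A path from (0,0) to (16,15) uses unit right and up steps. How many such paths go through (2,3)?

Paths (0,0)->(2,3): C(5,3) = 10.
Paths (2,3)->(16,15): C(26,12) = 9657700.
By multiplication principle: 10 x 9657700.

Final answer: 96577000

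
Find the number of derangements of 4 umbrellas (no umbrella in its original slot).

Derangements satisfy D(n) = (n-1)(D(n-1) + D(n-2)), starting from D(0)=1, D(1)=0.
D(2) = 1 x (0 + 1) = 1
D(3) = 2 x (1 + 0) = 2
D(4) = 3 x (D(3) + D(2)) = 3 x (2 + 1)

Final answer: D(4) = 9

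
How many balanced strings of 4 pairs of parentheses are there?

The structures are counted by the Catalan number C_n. Here n = 4 (pairs).
C_n = C(2n,n)/(n+1), so C_{4} = C(8,4)/5 = 70/5.

Final answer: C_{4} = 14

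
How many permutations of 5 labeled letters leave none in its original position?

Use the recurrence D(n) = (n-1)(D(n-1) + D(n-2)) with D(0)=1, D(1)=0.
D(2) = 1 x (0 + 1) = 1
D(3) = 2 x (1 + 0) = 2
D(4) = 3 x (2 + 1) = 9
D(5) = 4 x (D(4) + D(3)) = 4 x (9 + 2)

Final answer: D(5) = 44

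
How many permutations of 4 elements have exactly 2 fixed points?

Choose which 2 elements are fixed: C(4,2) = 6.
Derange the remaining 2 using D(j) = (j-1)(D(j-1) + D(j-2)), D(0)=1, D(1)=0: D(2)=1.
Total: 6 x 1.

Final answer: C(4,2) D(2) = 6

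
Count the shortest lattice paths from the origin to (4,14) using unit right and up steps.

Each path has 4 right steps and 14 up steps in some order (18 steps total).
Choose which 14 of the 18 steps are up: C(18,14).

Final answer: C(18,14) = 3060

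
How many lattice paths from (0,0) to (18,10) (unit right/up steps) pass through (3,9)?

Paths (0,0)->(3,9): C(12,9) = 220.
Paths (3,9)->(18,10): C(16,1) = 16.
By multiplication principle: 220 x 16.

Final answer: 3520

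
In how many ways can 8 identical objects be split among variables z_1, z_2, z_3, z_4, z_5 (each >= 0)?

Stars and bars with 8 stars and 4 bars:
C(8+5-1, 5-1) = C(12,4).

Final answer: C(12,4) = 495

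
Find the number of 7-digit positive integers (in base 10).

The leading digit cannot be 0 (9 options); the other 6 digits can be anything (10 options each).
Total: 9 x 10^6.

Final answer: 9000000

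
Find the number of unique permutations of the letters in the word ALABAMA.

Letters (A:4, B:1, L:1, M:1). Total letters: 7.
Permutations = 7!/(4!).

Final answer: 210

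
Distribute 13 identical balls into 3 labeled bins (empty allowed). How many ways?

Stars and bars: C(n+k-1, k-1) = C(15,2).

Final answer: C(15,2) = 105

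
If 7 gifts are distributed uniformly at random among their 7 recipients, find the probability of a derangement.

Use the recurrence D(n) = (n-1)(D(n-1) + D(n-2)) with D(0)=1, D(1)=0.
Building up: D(2)=1, D(3)=2, D(4)=9, D(5)=44, D(6)=265, D(7)=1854.
Total arrangements: 7! = 5040.
Probability = D(7)/7! = 103/280.

Final answer: D(7)/7! = 1854/5040 = 0.367857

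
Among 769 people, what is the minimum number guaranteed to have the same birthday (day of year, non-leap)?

There are 365 possible values for birthday (day of year, non-leap). With 769 people and 365 categories, by pigeonhole: ceiling(769/365).

Final answer: 3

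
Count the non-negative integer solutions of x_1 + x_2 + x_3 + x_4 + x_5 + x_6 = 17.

Stars and bars with 17 stars and 5 bars:
C(17+6-1, 6-1) = C(22,5).

Final answer: C(22,5) = 26334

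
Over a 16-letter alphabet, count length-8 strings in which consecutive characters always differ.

Let g(n) count such strings. g(1) = 16, and each valid string of length n-1 extends in 15 ways (any symbol but the last), so g(n) = 15 g(n-1).
Total: g(8) = 16 x 15^7.

Final answer: 16 x 15^{7} = 2733750000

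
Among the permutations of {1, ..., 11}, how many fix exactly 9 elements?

Choose which 9 elements are fixed: C(11,9) = 55.
Derange the remaining 2 using D(j) = (j-1)(D(j-1) + D(j-2)), D(0)=1, D(1)=0: D(2)=1.
Total: 55 x 1.

Final answer: C(11,9) D(2) = 55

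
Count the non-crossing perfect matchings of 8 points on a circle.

The structures are counted by the Catalan number C_n. Here n = 8/2 = 4.
C_n = (2n)!/(n!(n+1)!), so C_{4} = 8!/(4! x 5!) = C(8,4)/5 = 70/5.

Final answer: C_{4} = 14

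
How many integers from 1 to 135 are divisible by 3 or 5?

Multiples of 3: 45. Multiples of 5: 27. Of both (lcm=15): 9.
By inclusion-exclusion: 45 + 27 - 9.

Final answer: 63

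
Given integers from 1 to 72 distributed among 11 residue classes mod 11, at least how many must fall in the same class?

By pigeonhole with 72 objects and 11 categories: ceiling(72/11).

Final answer: 7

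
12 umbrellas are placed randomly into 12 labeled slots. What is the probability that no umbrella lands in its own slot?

D(n) = (n-1)(D(n-1) + D(n-2)), D(0)=1, D(1)=0.
Building up: D(2)=1, D(3)=2, D(4)=9, D(5)=44, D(6)=265, D(7)=1854, D(8)=14833, D(9)=133496, D(10)=1334961, D(11)=14684570, D(12)=176214841.
Total arrangements: 12! = 479001600.
Probability = D(12)/12! = 16019531/43545600.

Final answer: D(12)/12! = 176214841/479001600 = 0.367879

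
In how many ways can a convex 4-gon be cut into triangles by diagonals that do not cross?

This is counted by the nth Catalan number C_n. Here n = 4 - 2 = 2.
C_n = C(2n,n)/(n+1), so C_{2} = C(4,2)/3 = 6/3.

Final answer: C_{2} = 2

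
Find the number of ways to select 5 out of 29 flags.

C(29,5) = 29!/(5! x 24!).

Final answer: \binom{29}{5} = 118755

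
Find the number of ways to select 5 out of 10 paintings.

C(10,5) = 10!/(5! x 5!).

Final answer: \binom{10}{5} = 252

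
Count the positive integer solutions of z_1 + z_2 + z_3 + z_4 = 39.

Substitute z'_i = z_i - 1 (so z'_i >= 0). Then sum z'_i = 39 - 4 = 35.
Stars and bars: C(35+4-1, 4-1) = C(38,3).

Final answer: C(38,3) = 8436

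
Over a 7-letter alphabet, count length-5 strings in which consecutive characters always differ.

First character: 7 choices. Each subsequent: 6 choices (must differ from the previous one).
Total: 7 x 6^4.

Final answer: 7 x 6^{4} = 9072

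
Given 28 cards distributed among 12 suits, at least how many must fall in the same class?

By pigeonhole with 28 objects and 12 categories: ceiling(28/12).

Final answer: 3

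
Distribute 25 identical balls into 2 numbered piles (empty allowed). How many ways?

Stars and bars: C(n+k-1, k-1) = C(26,1).

Final answer: C(26,1) = 26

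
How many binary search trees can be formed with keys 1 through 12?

This is counted by the nth Catalan number C_n. Here n = 12.
Using C_0 = 1 and C_(k+1) = C_k x 2(2k+1)/(k+2), build up term by term: C_1=1, C_2=2, C_3=5, C_4=14, C_5=42, C_6=132, C_7=429, C_8=1430, C_9=4862, C_10=16796, C_11=58786, C_12=208012.

Final answer: C_{12} = 208012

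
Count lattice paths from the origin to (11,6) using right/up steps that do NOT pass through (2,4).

Total paths to (11,6): C(17,6) = 12376.
Paths through (2,4): C(6,4) x C(11,2) = 825.
Avoiding (2,4): 12376 - 825.

Final answer: 11551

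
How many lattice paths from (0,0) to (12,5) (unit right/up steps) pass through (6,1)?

Paths (0,0)->(6,1): C(7,1) = 7.
Paths (6,1)->(12,5): C(10,4) = 210.
By multiplication principle: 7 x 210.

Final answer: 1470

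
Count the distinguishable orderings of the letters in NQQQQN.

Letters (N:2, Q:4). Total letters: 6.
Permutations = 6!/(4! x 2!).

Final answer: 15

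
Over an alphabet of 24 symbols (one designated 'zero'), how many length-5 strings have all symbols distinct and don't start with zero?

First digit: 23 (nonzero). Second: 23 (not first). Third: 22, etc.
Total: 23 x 23 x 22 x 21 x 20.

Final answer: 4887960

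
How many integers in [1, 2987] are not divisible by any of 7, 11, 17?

|div by 7|=426, |div by 11|=271, |div by 17|=175.
|div by 7&11|=38, |div by 7&17|=25, |div by 11&17|=15, |div by all|=2.
By inclusion-exclusion, divisible by at least one: 426+271+175-38-25-15+2 = 796.
Not divisible by any: 2987 - 796.

Final answer: 2191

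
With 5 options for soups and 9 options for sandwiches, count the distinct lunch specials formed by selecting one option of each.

By the multiplication principle: 5 x 9.

Final answer: 45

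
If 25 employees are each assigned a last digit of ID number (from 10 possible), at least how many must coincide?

There are 10 possible values for last digit of ID number. With 25 employees and 10 categories, by pigeonhole: ceiling(25/10).

Final answer: 3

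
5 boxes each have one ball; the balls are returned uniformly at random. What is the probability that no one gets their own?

Derangements satisfy D(n) = (n-1)(D(n-1) + D(n-2)), starting from D(0)=1, D(1)=0.
Building up: D(2)=1, D(3)=2, D(4)=9, D(5)=44.
Total arrangements: 5! = 120.
Probability = D(5)/5! = 11/30.

Final answer: D(5)/5! = 44/120 = 0.366667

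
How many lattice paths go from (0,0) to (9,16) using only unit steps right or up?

Each path has 9 right steps and 16 up steps in some order (25 steps total).
Choose which 16 of the 25 steps are up: C(25,16).

Final answer: C(25,16) = 2042975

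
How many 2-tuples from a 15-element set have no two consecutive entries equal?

Let g(n) count such strings. g(1) = 15, and each valid string of length n-1 extends in 14 ways (any symbol but the last), so g(n) = 14 g(n-1).
Total: g(2) = 15 x 14^1.

Final answer: 15 x 14^{1} = 210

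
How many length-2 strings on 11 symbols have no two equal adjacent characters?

Let g(n) count such strings. g(1) = 11, and each valid string of length n-1 extends in 10 ways (any symbol but the last), so g(n) = 10 g(n-1).
Total: g(2) = 11 x 10^1.

Final answer: 11 x 10^{1} = 110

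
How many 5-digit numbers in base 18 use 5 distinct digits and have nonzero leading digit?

First digit: 17 (nonzero). Second: 17 (not first). Third: 16, etc.
Total: 17 x 17 x 16 x 15 x 14.

Final answer: 971040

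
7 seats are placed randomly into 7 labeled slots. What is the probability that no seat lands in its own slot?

Use the recurrence D(n) = (n-1)(D(n-1) + D(n-2)) with D(0)=1, D(1)=0.
Building up: D(2)=1, D(3)=2, D(4)=9, D(5)=44, D(6)=265, D(7)=1854.
Total arrangements: 7! = 5040.
Probability = D(7)/7! = 103/280.

Final answer: D(7)/7! = 1854/5040 = 0.367857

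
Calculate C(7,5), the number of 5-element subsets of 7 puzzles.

C(7,5) = 7!/(5! x (7-5)!).

Final answer: C(7,5) = 21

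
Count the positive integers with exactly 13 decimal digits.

The leading digit cannot be 0 (9 options); the other 12 digits can be anything (10 options each).
Total: 9 x 10^12.

Final answer: 9000000000000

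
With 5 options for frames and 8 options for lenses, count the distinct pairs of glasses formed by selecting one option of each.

By the multiplication principle: 5 x 8.

Final answer: 40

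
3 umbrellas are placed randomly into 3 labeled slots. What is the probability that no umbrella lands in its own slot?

Derangements satisfy D(n) = (n-1)(D(n-1) + D(n-2)), starting from D(0)=1, D(1)=0.
Building up: D(2)=1, D(3)=2.
Total arrangements: 3! = 6.
Probability = D(3)/3! = 1/3.

Final answer: D(3)/3! = 2/6 = 0.333333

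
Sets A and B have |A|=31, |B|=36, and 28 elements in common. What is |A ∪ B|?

|A union B| = |A| + |B| - |A intersect B| = 31 + 36 - 28.

Final answer: 39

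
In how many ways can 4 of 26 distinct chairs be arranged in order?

P(26,4) = 26!/(26-4)! = 26!/22!.

Final answer: P(26,4) = 358800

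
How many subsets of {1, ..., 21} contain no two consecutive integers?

Let a(n) count such subsets of {1, ..., n}. Either n is excluded (a(n-1) ways) or n is included, forcing n-1 out (a(n-2) ways), so a(n) = a(n-1) + a(n-2) with a(1)=2, a(2)=3.
Iterating the recurrence: a(1)=2, a(2)=3, a(3)=5, a(4)=8, a(5)=13, a(6)=21, a(7)=34, a(8)=55, a(9)=89, a(10)=144, a(11)=233, a(12)=377, a(13)=610, a(14)=987, a(15)=1597, a(16)=2584, a(17)=4181, a(18)=6765, a(19)=10946, a(20)=17711, a(21)=28657.

Final answer: 28657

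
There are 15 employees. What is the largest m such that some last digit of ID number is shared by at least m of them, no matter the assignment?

There are 10 possible values for last digit of ID number. With 15 employees and 10 categories, by pigeonhole: ceiling(15/10).

Final answer: 2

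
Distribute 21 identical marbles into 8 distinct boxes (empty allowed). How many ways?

Stars and bars: C(n+k-1, k-1) = C(28,7).

Final answer: C(28,7) = 1184040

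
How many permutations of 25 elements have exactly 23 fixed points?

Choose which 23 elements are fixed: C(25,23) = 300.
Derange the remaining 2 using D(j) = (j-1)(D(j-1) + D(j-2)), D(0)=1, D(1)=0: D(2)=1.
Total: 300 x 1.

Final answer: C(25,23) D(2) = 300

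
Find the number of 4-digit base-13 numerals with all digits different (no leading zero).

First digit: 12 (nonzero). Second: 12 (not first). Third: 11, etc.
Total: 12 x 12 x 11 x 10.

Final answer: 15840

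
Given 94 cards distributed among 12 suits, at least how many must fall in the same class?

By pigeonhole with 94 objects and 12 categories: ceiling(94/12).

Final answer: 8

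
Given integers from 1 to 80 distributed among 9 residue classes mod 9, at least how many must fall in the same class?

By pigeonhole with 80 objects and 9 categories: ceiling(80/9).

Final answer: 9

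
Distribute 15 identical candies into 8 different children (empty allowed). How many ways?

Stars and bars: C(n+k-1, k-1) = C(22,7).

Final answer: C(22,7) = 170544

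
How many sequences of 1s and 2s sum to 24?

Let f(n) be the number of climbs. Removing the last move (1 or 2 steps) gives f(n) = f(n-1) + f(n-2); base cases f(1)=1, f(2)=2.
Building up term by term: f(1)=1, f(2)=2, f(3)=3, f(4)=5, f(5)=8, f(6)=13, f(7)=21, f(8)=34, f(9)=55, f(10)=89, f(11)=144, f(12)=233, f(13)=377, f(14)=610, f(15)=987, f(16)=1597, f(17)=2584, f(18)=4181, f(19)=6765, f(20)=10946, f(21)=17711, f(22)=28657, f(23)=46368, f(24)=75025.

Final answer: 75025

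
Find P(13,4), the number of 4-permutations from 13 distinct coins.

P(13,4) = 13!/(13-4)! = 13!/9!.

Final answer: P(13,4) = 17160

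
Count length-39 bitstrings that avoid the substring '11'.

Classify by the final bit: ...0 gives a(n-1) strings, ...01 gives a(n-2) strings. Thus a(n) = a(n-1) + a(n-2) with a(1)=2, a(2)=3.
Building up term by term: a(1)=2, a(2)=3, a(3)=5, a(4)=8, a(5)=13, a(6)=21, a(7)=34, a(8)=55, a(9)=89, a(10)=144, a(11)=233, a(12)=377, a(13)=610, a(14)=987, a(15)=1597, a(16)=2584, a(17)=4181, a(18)=6765, a(19)=10946, a(20)=17711, a(21)=28657, a(22)=46368, a(23)=75025, a(24)=121393, a(25)=196418, a(26)=317811, a(27)=514229, a(28)=832040, a(29)=1346269, a(30)=2178309, a(31)=3524578, a(32)=5702887, a(33)=9227465, a(34)=14930352, a(35)=24157817, a(36)=39088169, a(37)=63245986, a(38)=102334155, a(39)=165580141.

Final answer: 165580141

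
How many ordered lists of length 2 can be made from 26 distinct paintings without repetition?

P(26,2) = 26!/(26-2)! = 26!/24!.

Final answer: P(26,2) = 650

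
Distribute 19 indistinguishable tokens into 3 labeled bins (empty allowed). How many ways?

Stars and bars: C(n+k-1, k-1) = C(21,2).

Final answer: C(21,2) = 210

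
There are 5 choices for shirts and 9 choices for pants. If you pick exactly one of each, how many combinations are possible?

By the multiplication principle: 5 x 9.

Final answer: 45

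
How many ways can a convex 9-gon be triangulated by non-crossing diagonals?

The structures are counted by the Catalan number C_n. Here n = 9 - 2 = 7.
C_n = (2n)!/(n!(n+1)!), so C_{7} = 14!/(7! x 8!) = C(14,7)/8 = 3432/8.

Final answer: C_{7} = 429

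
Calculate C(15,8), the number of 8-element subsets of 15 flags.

C(15,8) = 15!/(8! x (15-8)!).

Final answer: C(15,8) = 6435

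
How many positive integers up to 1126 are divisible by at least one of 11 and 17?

Multiples of 11: 102. Multiples of 17: 66. Of both (lcm=187): 6.
By inclusion-exclusion: 102 + 66 - 6.

Final answer: 162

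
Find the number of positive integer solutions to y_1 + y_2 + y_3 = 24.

Substitute y'_i = y_i - 1 (so y'_i >= 0). Then sum y'_i = 24 - 3 = 21.
Stars and bars: C(21+3-1, 3-1) = C(23,2).

Final answer: C(23,2) = 253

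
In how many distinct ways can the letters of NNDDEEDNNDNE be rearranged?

Letters (D:4, E:3, N:5). Total letters: 12.
Permutations = 12!/(5! x 4! x 3!).

Final answer: 27720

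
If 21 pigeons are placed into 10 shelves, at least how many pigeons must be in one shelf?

By the pigeonhole principle: ceiling(21/10).

Final answer: 3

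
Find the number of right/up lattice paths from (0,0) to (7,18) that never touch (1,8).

Total paths to (7,18): C(25,18) = 480700.
Paths through (1,8): C(9,8) x C(16,10) = 72072.
Avoiding (1,8): 480700 - 72072.

Final answer: 408628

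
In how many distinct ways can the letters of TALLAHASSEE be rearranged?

Letters (A:3, E:2, H:1, L:2, S:2, T:1). Total letters: 11.
Permutations = 11!/(3! x 2! x 2! x 2!).

Final answer: 831600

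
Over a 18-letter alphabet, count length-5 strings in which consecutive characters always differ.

Let g(n) count such strings. g(1) = 18, and each valid string of length n-1 extends in 17 ways (any symbol but the last), so g(n) = 17 g(n-1).
Total: g(5) = 18 x 17^4.

Final answer: 18 x 17^{4} = 1503378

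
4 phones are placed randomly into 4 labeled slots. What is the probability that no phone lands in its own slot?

Derangements satisfy D(n) = (n-1)(D(n-1) + D(n-2)), starting from D(0)=1, D(1)=0.
Building up: D(2)=1, D(3)=2, D(4)=9.
Total arrangements: 4! = 24.
Probability = D(4)/4! = 3/8.

Final answer: D(4)/4! = 9/24 = 0.375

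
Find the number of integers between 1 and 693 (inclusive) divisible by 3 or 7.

Multiples of 3: 231. Multiples of 7: 99. Of both (lcm=21): 33.
By inclusion-exclusion: 231 + 99 - 33.

Final answer: 297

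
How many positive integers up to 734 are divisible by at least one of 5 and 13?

Multiples of 5: 146. Multiples of 13: 56. Of both (lcm=65): 11.
By inclusion-exclusion: 146 + 56 - 11.

Final answer: 191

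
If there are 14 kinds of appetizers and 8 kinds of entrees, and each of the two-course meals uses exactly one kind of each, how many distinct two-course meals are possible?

By the multiplication principle: 14 x 8.

Final answer: 112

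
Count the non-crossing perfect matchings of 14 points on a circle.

The structures are counted by the Catalan number C_n. Here n = 14/2 = 7.
C_n = C(2n,n)/(n+1), so C_{7} = C(14,7)/8 = 3432/8.

Final answer: C_{7} = 429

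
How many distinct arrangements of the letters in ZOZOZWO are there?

Letters (O:3, W:1, Z:3). Total letters: 7.
Permutations = 7!/(3! x 3!).

Final answer: 140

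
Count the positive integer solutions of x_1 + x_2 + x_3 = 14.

Substitute x'_i = x_i - 1 (so x'_i >= 0). Then sum x'_i = 14 - 3 = 11.
Stars and bars: C(11+3-1, 3-1) = C(13,2).

Final answer: C(13,2) = 78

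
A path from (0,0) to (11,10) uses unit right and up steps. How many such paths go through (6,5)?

Paths (0,0)->(6,5): C(11,5) = 462.
Paths (6,5)->(11,10): C(10,5) = 252.
By multiplication principle: 462 x 252.

Final answer: 116424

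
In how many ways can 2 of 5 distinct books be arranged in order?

P(5,2) = 5!/(5-2)! = 5!/3!.

Final answer: P(5,2) = 20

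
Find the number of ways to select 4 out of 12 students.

C(12,4) = 12!/(4! x 8!).

Final answer: \binom{12}{4} = 495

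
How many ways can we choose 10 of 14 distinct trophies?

C(14,10) = 14!/(10! x 4!).

Final answer: \binom{14}{10} = 1001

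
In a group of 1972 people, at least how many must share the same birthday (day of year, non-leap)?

There are 365 possible values for birthday (day of year, non-leap). With 1972 people and 365 categories, by pigeonhole: ceiling(1972/365).

Final answer: 6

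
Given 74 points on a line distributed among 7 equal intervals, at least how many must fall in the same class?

By pigeonhole with 74 objects and 7 categories: ceiling(74/7).

Final answer: 11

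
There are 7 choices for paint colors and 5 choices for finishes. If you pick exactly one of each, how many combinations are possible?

By the multiplication principle: 7 x 5.

Final answer: 35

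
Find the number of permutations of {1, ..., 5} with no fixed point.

D(n) = (n-1)(D(n-1) + D(n-2)), D(0)=1, D(1)=0.
Building up: D(2)=1, D(3)=2, D(4)=9.
D(5) = 4 x (D(4) + D(3)) = 4 x (9 + 2).

Final answer: D(5) = 44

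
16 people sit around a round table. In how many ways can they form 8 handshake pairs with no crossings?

The structures are counted by the Catalan number C_n. Here n = 16/2 = 8.
Using C_0 = 1 and C_(k+1) = C_k x 2(2k+1)/(k+2), build up term by term: C_1=1, C_2=2, C_3=5, C_4=14, C_5=42, C_6=132, C_7=429, C_8=1430.

Final answer: C_{8} = 1430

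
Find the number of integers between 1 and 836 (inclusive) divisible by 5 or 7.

Multiples of 5: 167. Multiples of 7: 119. Of both (lcm=35): 23.
By inclusion-exclusion: 167 + 119 - 23.

Final answer: 263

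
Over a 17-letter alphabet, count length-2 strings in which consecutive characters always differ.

First character: 17 choices. Each subsequent: 16 choices (must differ from the previous one).
Total: 17 x 16^1.

Final answer: 17 x 16^{1} = 272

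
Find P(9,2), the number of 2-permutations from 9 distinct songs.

P(9,2) = 9!/(9-2)! = 9!/7!.

Final answer: P(9,2) = 72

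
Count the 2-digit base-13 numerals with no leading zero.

These are the integers in [13^1, 13^2), so the count is 13^2 - 13^1 = 12 x 13^1.

Final answer: 156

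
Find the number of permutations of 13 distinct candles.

The number of ways to arrange 13 distinct objects is 13!.

Final answer: 13! = 6227020800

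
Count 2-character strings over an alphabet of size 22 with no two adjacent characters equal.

Let g(n) count such strings. g(1) = 22, and each valid string of length n-1 extends in 21 ways (any symbol but the last), so g(n) = 21 g(n-1).
Total: g(2) = 22 x 21^1.

Final answer: 22 x 21^{1} = 462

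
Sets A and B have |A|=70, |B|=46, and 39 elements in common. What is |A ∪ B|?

|A union B| = |A| + |B| - |A intersect B| = 70 + 46 - 39.

Final answer: 77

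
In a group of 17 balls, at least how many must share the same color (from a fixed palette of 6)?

There are 6 possible values for color (from a fixed palette of 6). With 17 balls and 6 categories, by pigeonhole: ceiling(17/6).

Final answer: 3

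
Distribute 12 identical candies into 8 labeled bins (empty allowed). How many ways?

Stars and bars: C(n+k-1, k-1) = C(19,7).

Final answer: C(19,7) = 50388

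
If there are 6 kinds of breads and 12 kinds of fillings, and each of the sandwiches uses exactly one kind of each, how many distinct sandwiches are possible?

By the multiplication principle: 6 x 12.

Final answer: 72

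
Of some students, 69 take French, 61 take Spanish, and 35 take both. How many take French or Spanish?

|A union B| = |A| + |B| - |A intersect B| = 69 + 61 - 35.

Final answer: 95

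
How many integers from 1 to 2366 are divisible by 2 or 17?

Multiples of 2: 1183. Multiples of 17: 139. Of both (lcm=34): 69.
By inclusion-exclusion: 1183 + 139 - 69.

Final answer: 1253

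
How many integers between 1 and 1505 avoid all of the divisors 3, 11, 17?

|div by 3|=501, |div by 11|=136, |div by 17|=88.
|div by 3&11|=45, |div by 3&17|=29, |div by 11&17|=8, |div by all|=2.
By inclusion-exclusion, divisible by at least one: 501+136+88-45-29-8+2 = 645.
Not divisible by any: 1505 - 645.

Final answer: 860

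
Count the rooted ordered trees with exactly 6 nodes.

The structures are counted by the Catalan number C_n. Here n = 6 - 1 = 5.
C_n = C(2n,n) - C(2n,n+1), so C_{5} = C(10,5) - C(10,6) = 252 - 210.

Final answer: C_{5} = 42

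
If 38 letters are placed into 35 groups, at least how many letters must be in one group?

By the pigeonhole principle: ceiling(38/35).

Final answer: 2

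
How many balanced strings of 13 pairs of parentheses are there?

The structures are counted by the Catalan number C_n. Here n = 13 (pairs).
C_n = (2n)!/(n!(n+1)!), so C_{13} = 26!/(13! x 14!) = C(26,13)/14 = 10400600/14.

Final answer: C_{13} = 742900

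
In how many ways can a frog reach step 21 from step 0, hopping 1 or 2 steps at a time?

Let f(n) count the ways. The last step is size 1 or 2, so f(n) = f(n-1) + f(n-2) with f(1)=1, f(2)=2.
Iterating the recurrence: f(1)=1, f(2)=2, f(3)=3, f(4)=5, f(5)=8, f(6)=13, f(7)=21, f(8)=34, f(9)=55, f(10)=89, f(11)=144, f(12)=233, f(13)=377, f(14)=610, f(15)=987, f(16)=1597, f(17)=2584, f(18)=4181, f(19)=6765, f(20)=10946, f(21)=17711.

Final answer: 17711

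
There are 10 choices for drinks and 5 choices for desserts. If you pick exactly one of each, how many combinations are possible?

By the multiplication principle: 10 x 5.

Final answer: 50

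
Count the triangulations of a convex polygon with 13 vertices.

This is a standard Catalan-number count: the answer is C_n. Here n = 13 - 2 = 11.
C_n = C(2n,n) - C(2n,n+1), so C_{11} = C(22,11) - C(22,12) = 705432 - 646646.

Final answer: C_{11} = 58786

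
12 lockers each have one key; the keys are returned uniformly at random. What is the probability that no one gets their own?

Derangements satisfy D(n) = (n-1)(D(n-1) + D(n-2)), starting from D(0)=1, D(1)=0.
Building up: D(2)=1, D(3)=2, D(4)=9, D(5)=44, D(6)=265, D(7)=1854, D(8)=14833, D(9)=133496, D(10)=1334961, D(11)=14684570, D(12)=176214841.
Total arrangements: 12! = 479001600.
Probability = D(12)/12! = 16019531/43545600.

Final answer: D(12)/12! = 176214841/479001600 = 0.367879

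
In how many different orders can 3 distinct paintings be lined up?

The number of ways to arrange 3 distinct objects is 3!.

Final answer: 3! = 6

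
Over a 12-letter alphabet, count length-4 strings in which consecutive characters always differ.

First character: 12 choices. Each subsequent: 11 choices (must differ from the previous one).
Total: 12 x 11^3.

Final answer: 12 x 11^{3} = 15972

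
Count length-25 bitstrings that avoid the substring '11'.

Let a(n) count valid strings. If the last bit is 0 the prefix is any valid string of length n-1; if it is 1 the string must end in 01 with a valid prefix of length n-2. So a(n) = a(n-1) + a(n-2), a(1)=2, a(2)=3.
Iterating the recurrence: a(1)=2, a(2)=3, a(3)=5, a(4)=8, a(5)=13, a(6)=21, a(7)=34, a(8)=55, a(9)=89, a(10)=144, a(11)=233, a(12)=377, a(13)=610, a(14)=987, a(15)=1597, a(16)=2584, a(17)=4181, a(18)=6765, a(19)=10946, a(20)=17711, a(21)=28657, a(22)=46368, a(23)=75025, a(24)=121393, a(25)=196418.

Final answer: 196418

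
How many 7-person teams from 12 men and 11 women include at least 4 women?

Sum over valid woman counts:
C(11,4)C(12,3) = 72600
C(11,5)C(12,2) = 30492
C(11,6)C(12,1) = 5544
C(11,7)C(12,0) = 330
Total: 72600 + 30492 + 5544 + 330.

Final answer: 108966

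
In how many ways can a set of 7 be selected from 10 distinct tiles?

C(10,7) = 10!/(7! x (10-7)!).

Final answer: C(10,7) = 120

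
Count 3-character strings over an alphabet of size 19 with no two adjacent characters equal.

First character: 19 choices. Each subsequent: 18 choices (must differ from the previous one).
Total: 19 x 18^2.

Final answer: 19 x 18^{2} = 6156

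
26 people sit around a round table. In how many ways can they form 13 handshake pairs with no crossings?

This is counted by the nth Catalan number C_n. Here n = 26/2 = 13.
Using C_0 = 1 and C_(k+1) = C_k x 2(2k+1)/(k+2), build up term by term: C_1=1, C_2=2, C_3=5, C_4=14, C_5=42, C_6=132, C_7=429, C_8=1430, C_9=4862, C_10=16796, C_11=58786, C_12=208012, C_13=742900.

Final answer: C_{13} = 742900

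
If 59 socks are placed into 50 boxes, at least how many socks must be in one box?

By the pigeonhole principle: ceiling(59/50).

Final answer: 2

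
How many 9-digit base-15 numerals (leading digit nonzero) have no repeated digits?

The leading digit has 14 choices (anything but zero); the next has 14 (anything but the first), then 13, and so on, one fewer each time.
Total: 14 x 14 x 13 x 12 x 11 x 10 x 9 x 8 x 7.

Final answer: 1695133440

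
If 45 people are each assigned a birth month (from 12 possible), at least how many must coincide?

There are 12 possible values for birth month. With 45 people and 12 categories, by pigeonhole: ceiling(45/12).

Final answer: 4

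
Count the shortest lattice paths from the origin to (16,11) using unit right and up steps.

Each path has 16 right steps and 11 up steps in some order (27 steps total).
Choose which 11 of the 27 steps are up: C(27,11).

Final answer: C(27,11) = 13037895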